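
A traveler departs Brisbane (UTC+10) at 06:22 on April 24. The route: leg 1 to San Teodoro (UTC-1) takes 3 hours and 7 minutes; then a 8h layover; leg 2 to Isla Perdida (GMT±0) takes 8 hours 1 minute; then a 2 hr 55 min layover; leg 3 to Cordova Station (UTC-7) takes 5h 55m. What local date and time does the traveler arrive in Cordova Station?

Convert departure to UTC: 06:22 − 10:00 = 20:22 UTC on Apr 23.
Add 3 hours 7 minutes leg 1 → 23:29 UTC.
Add 8 hours layover in San Teodoro → 07:29 UTC (Apr 24).
Add 8 hours 1 minute leg 2 → 15:30 UTC.
Add 2 hours and 55 minutes layover in Isla Perdida → 18:25 UTC.
Add 5 hours 55 minutes leg 3 → 00:20 UTC (Apr 25).
Cordova Station is UTC−7:00, so local arrival = 00:20 − 7:00 = 17:20 on Apr 24.

17:20 on Apr 24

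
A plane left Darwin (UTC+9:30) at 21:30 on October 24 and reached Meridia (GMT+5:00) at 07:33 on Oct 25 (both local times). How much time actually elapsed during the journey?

14 hours 33 minutes

Departure in UTC: 21:30 − 9:30 = 12:00 on Oct 24.
Arrival in UTC: 07:33 − 5:00 = 02:33 on Oct 25.
Elapsed = 02:33 − 12:00 (+1 day) = 14 hours 33 minutes.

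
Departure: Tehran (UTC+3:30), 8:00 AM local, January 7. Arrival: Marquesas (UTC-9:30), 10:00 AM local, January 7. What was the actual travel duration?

Marquesas is 13:00 behind Tehran.
Clock-face elapsed time (ignoring zones) is 2 hours.
Actual elapsed = 2 hours + 13:00 = 15 hours.

15 hours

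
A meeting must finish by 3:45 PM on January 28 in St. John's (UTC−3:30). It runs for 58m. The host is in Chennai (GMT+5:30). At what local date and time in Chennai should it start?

11:47 PM on Jan 28

Target end time in UTC: 3:45 PM + 3:30 = 7:15 PM on Jan 28.
Subtract 58 minutes → start 6:17 PM UTC on Jan 28.
Chennai is UTC+5:30: 6:17 PM + 5:30 = 11:47 PM on Jan 28.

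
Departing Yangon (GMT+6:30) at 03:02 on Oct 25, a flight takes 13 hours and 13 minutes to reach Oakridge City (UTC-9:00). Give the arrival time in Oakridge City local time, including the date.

00:45 on Oct 25

Oakridge City is 15:30 behind Yangon.
After 13 hours and 13 minutes it is 16:15 in Yangon.
Shift by the zone difference: 16:15 − 15:30 = 00:45 on Oct 25 in Oakridge City.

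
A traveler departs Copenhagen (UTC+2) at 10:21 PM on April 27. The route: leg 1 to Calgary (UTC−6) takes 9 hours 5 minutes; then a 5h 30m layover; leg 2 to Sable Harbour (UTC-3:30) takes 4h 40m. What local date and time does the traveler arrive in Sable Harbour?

Convert departure to UTC: 10:21 PM − 2:00 = 8:21 PM UTC on Apr 27.
Add 9 hours and 5 minutes leg 1 → 5:26 AM UTC (Apr 28).
Add 5 hours and 30 minutes layover in Calgary → 10:56 AM UTC.
Add 4 hours and 40 minutes leg 2 → 3:36 PM UTC.
Sable Harbour is UTC−3:30, so local arrival = 3:36 PM − 3:30 = 12:06 PM on Apr 28.

12:06 PM on Apr 28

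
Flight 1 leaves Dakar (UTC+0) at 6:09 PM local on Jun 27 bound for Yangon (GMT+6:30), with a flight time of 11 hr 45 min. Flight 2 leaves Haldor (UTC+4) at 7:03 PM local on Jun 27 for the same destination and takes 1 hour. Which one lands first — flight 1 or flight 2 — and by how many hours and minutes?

Flight 1 departs at 6:09 PM UTC (Jun 27).
+11 hours 45 minutes → arrive 5:54 AM UTC on Jun 28.
Flight 2 in UTC: 7:03 PM − 4:00 = 3:03 PM on Jun 27.
+1 hour → arrive 4:03 PM UTC on Jun 27.
Flight 2 lands earlier by 13 hours 51 minutes.

the second, by 13 hours 51 minutes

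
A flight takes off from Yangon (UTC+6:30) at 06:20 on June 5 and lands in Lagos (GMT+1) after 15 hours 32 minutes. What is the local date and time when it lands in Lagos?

16:22 on June 5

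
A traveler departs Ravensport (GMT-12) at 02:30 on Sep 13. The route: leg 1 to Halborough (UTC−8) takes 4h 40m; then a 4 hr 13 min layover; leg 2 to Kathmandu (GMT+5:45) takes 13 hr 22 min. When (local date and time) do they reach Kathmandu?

Convert departure to UTC: 02:30 + 12:00 = 14:30 UTC on Sep 13.
Add 4 hours and 40 minutes leg 1 → 19:10 UTC.
Add 4 hours and 13 minutes layover in Halborough → 23:23 UTC.
Add 13 hours and 22 minutes leg 2 → 12:45 UTC (Sep 14).
Kathmandu is UTC+5:45, so local arrival = 12:45 + 5:45 = 18:30 on Sep 14.

18:30 on September 14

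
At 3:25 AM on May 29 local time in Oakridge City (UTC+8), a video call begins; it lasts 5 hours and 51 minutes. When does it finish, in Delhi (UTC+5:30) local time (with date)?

6:46 AM on May 29

Convert start to UTC: 3:25 AM − 8:00 = 7:25 PM UTC on May 28.
Add 5 hours and 51 minutes duration → 1:16 AM UTC (May 29).
Delhi is UTC+5:30, so local end time = 1:16 AM + 5:30 = 6:46 AM on May 29.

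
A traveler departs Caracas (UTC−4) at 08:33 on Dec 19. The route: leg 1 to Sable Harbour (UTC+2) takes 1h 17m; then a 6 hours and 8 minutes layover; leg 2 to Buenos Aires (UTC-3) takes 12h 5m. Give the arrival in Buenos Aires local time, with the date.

05:03 on Dec 20

Convert departure to UTC: 08:33 + 4:00 = 12:33 UTC on Dec 19.
Add 1 hour 17 minutes leg 1 → 13:50 UTC.
Add 6 hours 8 minutes layover in Sable Harbour → 19:58 UTC.
Add 12 hours 5 minutes leg 2 → 08:03 UTC (Dec 20).
Buenos Aires is UTC−3:00, so local arrival = 08:03 − 3:00 = 05:03 on Dec 20.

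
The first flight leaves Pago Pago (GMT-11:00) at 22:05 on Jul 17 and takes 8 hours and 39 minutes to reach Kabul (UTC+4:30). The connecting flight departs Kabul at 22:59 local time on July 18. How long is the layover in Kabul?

45 minutes

Convert departure to UTC: 22:05 + 11:00 = 09:05 UTC on Jul 18.
Add 8 hours 39 minutes flight time → 17:44 UTC.
Kabul is UTC+4:30, so local arrival = 17:44 + 4:30 = 22:14 on Jul 18.
Layover = 22:59 − 22:14 = 45 minutes.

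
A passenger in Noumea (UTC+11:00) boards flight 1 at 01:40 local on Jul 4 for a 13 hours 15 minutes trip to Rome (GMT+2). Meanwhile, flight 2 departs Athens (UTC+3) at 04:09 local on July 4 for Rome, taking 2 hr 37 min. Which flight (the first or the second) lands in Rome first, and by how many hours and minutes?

the second, by 9 minutes

Flight 1 in UTC: 01:40 − 11:00 = 14:40 on Jul 3.
+13 hours 15 minutes → arrive 03:55 UTC on Jul 4.
Flight 2 in UTC: 04:09 − 3:00 = 01:09 on Jul 4.
+2 hours and 37 minutes → arrive 03:46 UTC on Jul 4.
Flight 2 lands earlier by 9 minutes.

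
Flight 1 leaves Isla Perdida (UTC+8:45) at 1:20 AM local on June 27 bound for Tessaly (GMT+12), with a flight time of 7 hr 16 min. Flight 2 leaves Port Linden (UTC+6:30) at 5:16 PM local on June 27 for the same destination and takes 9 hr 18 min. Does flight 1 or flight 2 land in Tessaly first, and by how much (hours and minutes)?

the first, by 20 hours 13 minutes

Flight 1 in UTC: 1:20 AM − 8:45 = 4:35 PM on Jun 26.
+7 hours 16 minutes → arrive 11:51 PM UTC on Jun 26.
Flight 2 in UTC: 5:16 PM − 6:30 = 10:46 AM on Jun 27.
+9 hours and 18 minutes → arrive 8:04 PM UTC on Jun 27.
Flight 1 lands earlier by 20 hours 13 minutes.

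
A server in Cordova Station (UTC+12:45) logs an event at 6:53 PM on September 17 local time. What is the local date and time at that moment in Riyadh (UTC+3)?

9:08 AM on Sep 17

In UTC: 6:53 PM − 12:45 = 6:08 AM on Sep 17.
Riyadh is UTC+3:00: 6:08 AM + 3:00 = 9:08 AM on Sep 17.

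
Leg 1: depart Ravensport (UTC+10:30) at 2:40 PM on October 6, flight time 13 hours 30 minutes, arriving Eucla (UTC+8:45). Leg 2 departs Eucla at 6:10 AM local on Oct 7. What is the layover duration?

3 hours 45 minutes

Convert departure to UTC: 2:40 PM − 10:30 = 4:10 AM UTC on Oct 6.
Add 13 hours and 30 minutes flight time → 5:40 PM UTC.
Eucla is UTC+8:45, so local arrival = 5:40 PM + 8:45 = 2:25 AM on Oct 7.
Layover = 6:10 AM − 2:25 AM = 3 hours 45 minutes.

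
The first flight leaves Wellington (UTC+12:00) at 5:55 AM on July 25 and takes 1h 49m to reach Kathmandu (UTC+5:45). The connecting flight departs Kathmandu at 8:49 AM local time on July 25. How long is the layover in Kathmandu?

7 hours 20 minutes

Convert departure to UTC: 5:55 AM − 12:00 = 5:55 PM UTC on Jul 24.
Add 1 hour 49 minutes flight time → 7:44 PM UTC.
Kathmandu is UTC+5:45, so local arrival = 7:44 PM + 5:45 = 1:29 AM on Jul 25.
Layover = 8:49 AM − 1:29 AM = 7 hours 20 minutes.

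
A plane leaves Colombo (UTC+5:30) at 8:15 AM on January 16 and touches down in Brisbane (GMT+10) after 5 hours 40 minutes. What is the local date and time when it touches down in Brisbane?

6:25 PM on January 16

Brisbane is 4:30 ahead of Colombo.
After 5 hours and 40 minutes it is 1:55 PM in Colombo.
Shift by the zone difference: 1:55 PM + 4:30 = 6:25 PM on Jan 16 in Brisbane.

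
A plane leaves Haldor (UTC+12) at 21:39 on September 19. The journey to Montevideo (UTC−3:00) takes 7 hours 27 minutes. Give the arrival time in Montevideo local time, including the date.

Convert departure to UTC: 21:39 − 12:00 = 09:39 UTC on Sep 19.
Add 7 hours and 27 minutes travel time → 17:06 UTC.
Montevideo is UTC−3:00, so local arrival = 17:06 − 3:00 = 14:06 on Sep 19.

14:06 on September 19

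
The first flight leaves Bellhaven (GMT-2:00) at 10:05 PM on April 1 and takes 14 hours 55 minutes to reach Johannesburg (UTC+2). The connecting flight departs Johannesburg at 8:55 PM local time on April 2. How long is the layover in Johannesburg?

Convert departure to UTC: 10:05 PM + 2:00 = 12:05 AM UTC on Apr 2.
Add 14 hours and 55 minutes flight time → 3:00 PM UTC.
Johannesburg is UTC+2:00, so local arrival = 3:00 PM + 2:00 = 5:00 PM on Apr 2.
Layover = 8:55 PM − 5:00 PM = 3 hours 55 minutes.

3 hours 55 minutes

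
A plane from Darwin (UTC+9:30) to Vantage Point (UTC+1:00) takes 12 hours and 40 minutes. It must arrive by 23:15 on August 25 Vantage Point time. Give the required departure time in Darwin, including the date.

Target arrival in UTC: 23:15 − 1:00 = 22:15 on Aug 25.
Subtract 12 hours and 40 minutes → departure 09:35 UTC on Aug 25.
Darwin is UTC+9:30: 09:35 + 9:30 = 19:05 on Aug 25.

19:05 on August 25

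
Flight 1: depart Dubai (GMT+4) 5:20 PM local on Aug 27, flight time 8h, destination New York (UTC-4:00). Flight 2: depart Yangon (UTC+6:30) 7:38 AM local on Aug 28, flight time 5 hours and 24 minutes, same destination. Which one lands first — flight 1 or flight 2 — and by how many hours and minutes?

the first, by 9 hours 12 minutes

Flight 1 in UTC: 5:20 PM − 4:00 = 1:20 PM on Aug 27.
+8 hours → arrive 9:20 PM UTC on Aug 27.
Flight 2 in UTC: 7:38 AM − 6:30 = 1:08 AM on Aug 28.
+5 hours 24 minutes → arrive 6:32 AM UTC on Aug 28.
Flight 1 lands earlier by 9 hours 12 minutes.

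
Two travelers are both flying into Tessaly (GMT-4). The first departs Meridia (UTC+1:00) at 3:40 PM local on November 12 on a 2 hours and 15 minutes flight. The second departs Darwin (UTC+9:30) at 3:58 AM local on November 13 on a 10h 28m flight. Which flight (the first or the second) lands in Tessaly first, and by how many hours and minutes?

Flight 1 in UTC: 3:40 PM − 1:00 = 2:40 PM on Nov 12.
+2 hours 15 minutes → arrive 4:55 PM UTC on Nov 12.
Flight 2 in UTC: 3:58 AM − 9:30 = 6:28 PM on Nov 12.
+10 hours 28 minutes → arrive 4:56 AM UTC on Nov 13.
Flight 1 lands earlier by 12 hours 1 minute.

the first, by 12 hours 1 minute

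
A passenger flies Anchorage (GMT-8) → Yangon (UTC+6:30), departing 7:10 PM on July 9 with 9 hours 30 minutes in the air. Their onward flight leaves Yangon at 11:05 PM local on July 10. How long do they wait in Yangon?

3 hours 55 minutes

Convert departure to UTC: 7:10 PM + 8:00 = 3:10 AM UTC on Jul 10.
Add 9 hours and 30 minutes flight time → 12:40 PM UTC.
Yangon is UTC+6:30, so local arrival = 12:40 PM + 6:30 = 7:10 PM on Jul 10.
Layover = 11:05 PM − 7:10 PM = 3 hours 55 minutes.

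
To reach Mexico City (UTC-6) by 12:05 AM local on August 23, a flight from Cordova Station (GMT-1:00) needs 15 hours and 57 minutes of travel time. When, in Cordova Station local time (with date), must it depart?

Target arrival in UTC: 12:05 AM + 6:00 = 6:05 AM on Aug 23.
Subtract 15 hours and 57 minutes → departure 2:08 PM UTC on Aug 22.
Cordova Station is UTC−1:00: 2:08 PM − 1:00 = 1:08 PM on Aug 22.

1:08 PM on August 22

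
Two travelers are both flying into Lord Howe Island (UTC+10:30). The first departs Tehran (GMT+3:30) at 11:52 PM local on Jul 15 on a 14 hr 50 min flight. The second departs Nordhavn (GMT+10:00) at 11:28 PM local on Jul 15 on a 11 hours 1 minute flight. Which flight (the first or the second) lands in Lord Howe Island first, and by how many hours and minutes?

the second, by 10 hours 43 minutes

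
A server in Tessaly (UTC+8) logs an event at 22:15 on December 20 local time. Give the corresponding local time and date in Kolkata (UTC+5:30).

In UTC: 22:15 − 8:00 = 14:15 on Dec 20.
Kolkata is UTC+5:30: 14:15 + 5:30 = 19:45 on Dec 20.

19:45 on December 20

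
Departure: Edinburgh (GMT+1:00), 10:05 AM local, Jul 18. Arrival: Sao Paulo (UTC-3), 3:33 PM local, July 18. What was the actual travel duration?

9 hours 28 minutes

Sao Paulo is 4:00 behind Edinburgh.
Clock-face elapsed time (ignoring zones) is 5 hours 28 minutes.
Actual elapsed = 5 hours 28 minutes + 4:00 = 9 hours 28 minutes.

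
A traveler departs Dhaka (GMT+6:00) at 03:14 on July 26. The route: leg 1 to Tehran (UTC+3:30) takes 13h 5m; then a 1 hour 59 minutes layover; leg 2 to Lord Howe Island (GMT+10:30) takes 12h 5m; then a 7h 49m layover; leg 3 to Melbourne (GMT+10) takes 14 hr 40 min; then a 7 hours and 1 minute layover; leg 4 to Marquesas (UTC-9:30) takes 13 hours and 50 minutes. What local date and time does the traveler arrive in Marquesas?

10:13 on July 28

Convert departure to UTC: 03:14 − 6:00 = 21:14 UTC on Jul 25.
Add 13 hours 5 minutes leg 1 → 10:19 UTC (Jul 26).
Add 1 hour 59 minutes layover in Tehran → 12:18 UTC.
Add 12 hours and 5 minutes leg 2 → 00:23 UTC (Jul 27).
Add 7 hours and 49 minutes layover in Lord Howe Island → 08:12 UTC.
Add 14 hours and 40 minutes leg 3 → 22:52 UTC.
Add 7 hours 1 minute layover in Melbourne → 05:53 UTC (Jul 28).
Add 13 hours and 50 minutes leg 4 → 19:43 UTC.
Marquesas is UTC−9:30, so local arrival = 19:43 − 9:30 = 10:13 on Jul 28.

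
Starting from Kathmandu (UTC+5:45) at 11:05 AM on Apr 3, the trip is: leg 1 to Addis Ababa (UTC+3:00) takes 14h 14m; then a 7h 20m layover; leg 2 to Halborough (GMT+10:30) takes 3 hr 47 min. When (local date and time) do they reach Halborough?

5:11 PM on Apr 4

Convert departure to UTC: 11:05 AM − 5:45 = 5:20 AM UTC on Apr 3.
Add 14 hours and 14 minutes leg 1 → 7:34 PM UTC.
Add 7 hours and 20 minutes layover in Addis Ababa → 2:54 AM UTC (Apr 4).
Add 3 hours 47 minutes leg 2 → 6:41 AM UTC.
Halborough is UTC+10:30, so local arrival = 6:41 AM + 10:30 = 5:11 PM on Apr 4.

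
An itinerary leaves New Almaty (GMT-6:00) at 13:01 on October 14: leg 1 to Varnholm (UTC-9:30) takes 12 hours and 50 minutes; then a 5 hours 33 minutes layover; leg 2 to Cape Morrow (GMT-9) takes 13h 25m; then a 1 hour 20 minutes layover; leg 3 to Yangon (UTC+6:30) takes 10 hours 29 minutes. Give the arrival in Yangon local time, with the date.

Convert departure to UTC: 13:01 + 6:00 = 19:01 UTC on Oct 14.
Add 12 hours and 50 minutes leg 1 → 07:51 UTC (Oct 15).
Add 5 hours 33 minutes layover in Varnholm → 13:24 UTC.
Add 13 hours and 25 minutes leg 2 → 02:49 UTC (Oct 16).
Add 1 hour and 20 minutes layover in Cape Morrow → 04:09 UTC.
Add 10 hours and 29 minutes leg 3 → 14:38 UTC.
Yangon is UTC+6:30, so local arrival = 14:38 + 6:30 = 21:08 on Oct 16.

21:08 on October 16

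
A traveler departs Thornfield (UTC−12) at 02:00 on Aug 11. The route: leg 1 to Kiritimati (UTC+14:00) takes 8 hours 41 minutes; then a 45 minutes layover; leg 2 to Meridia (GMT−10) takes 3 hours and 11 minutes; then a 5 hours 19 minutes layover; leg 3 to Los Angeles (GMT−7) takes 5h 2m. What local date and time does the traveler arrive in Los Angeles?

05:58 on Aug 12

Convert departure to UTC: 02:00 + 12:00 = 14:00 UTC on Aug 11.
Add 8 hours 41 minutes leg 1 → 22:41 UTC.
Add 45 minutes layover in Kiritimati → 23:26 UTC.
Add 3 hours 11 minutes leg 2 → 02:37 UTC (Aug 12).
Add 5 hours 19 minutes layover in Meridia → 07:56 UTC.
Add 5 hours and 2 minutes leg 3 → 12:58 UTC.
Los Angeles is UTC−7:00, so local arrival = 12:58 − 7:00 = 05:58 on Aug 12.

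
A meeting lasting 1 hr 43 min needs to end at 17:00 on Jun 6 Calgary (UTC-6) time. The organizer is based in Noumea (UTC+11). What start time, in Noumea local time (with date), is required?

08:17 on June 7

Target end time in UTC: 17:00 + 6:00 = 23:00 on Jun 6.
Subtract 1 hour 43 minutes → start 21:17 UTC on Jun 6.
Noumea is UTC+11:00: 21:17 + 11:00 = 08:17 on Jun 7.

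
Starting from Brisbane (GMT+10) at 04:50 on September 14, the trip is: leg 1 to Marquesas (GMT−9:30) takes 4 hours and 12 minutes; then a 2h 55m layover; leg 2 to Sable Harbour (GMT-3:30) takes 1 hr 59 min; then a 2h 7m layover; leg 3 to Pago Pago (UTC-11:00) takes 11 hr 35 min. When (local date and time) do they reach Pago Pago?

Convert departure to UTC: 04:50 − 10:00 = 18:50 UTC on Sep 13.
Add 4 hours and 12 minutes leg 1 → 23:02 UTC.
Add 2 hours and 55 minutes layover in Marquesas → 01:57 UTC (Sep 14).
Add 1 hour and 59 minutes leg 2 → 03:56 UTC.
Add 2 hours 7 minutes layover in Sable Harbour → 06:03 UTC.
Add 11 hours 35 minutes leg 3 → 17:38 UTC.
Pago Pago is UTC−11:00, so local arrival = 17:38 − 11:00 = 06:38 on Sep 14.

06:38 on Sep 14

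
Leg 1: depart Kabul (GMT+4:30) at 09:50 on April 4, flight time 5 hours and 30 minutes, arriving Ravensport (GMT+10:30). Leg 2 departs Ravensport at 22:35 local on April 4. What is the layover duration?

1 hour 15 minutes

Convert departure to UTC: 09:50 − 4:30 = 05:20 UTC on Apr 4.
Add 5 hours and 30 minutes flight time → 10:50 UTC.
Ravensport is UTC+10:30, so local arrival = 10:50 + 10:30 = 21:20 on Apr 4.
Layover = 22:35 − 21:20 = 1 hour 15 minutes.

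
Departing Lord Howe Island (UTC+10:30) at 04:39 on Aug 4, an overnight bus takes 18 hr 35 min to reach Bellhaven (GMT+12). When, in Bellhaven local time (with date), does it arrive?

00:44 on Aug 5

Bellhaven is 1:30 ahead of Lord Howe Island.
After 18 hours and 35 minutes it is 23:14 in Lord Howe Island.
Shift by the zone difference: 23:14 + 1:30 = 00:44 on Aug 5 in Bellhaven.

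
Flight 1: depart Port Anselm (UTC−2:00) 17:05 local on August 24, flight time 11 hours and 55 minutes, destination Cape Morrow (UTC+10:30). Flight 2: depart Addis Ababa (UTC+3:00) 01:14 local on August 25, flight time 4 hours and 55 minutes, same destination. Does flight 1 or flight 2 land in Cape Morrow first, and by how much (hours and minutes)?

Flight 1 in UTC: 17:05 + 2:00 = 19:05 on Aug 24.
+11 hours 55 minutes → arrive 07:00 UTC on Aug 25.
Flight 2 in UTC: 01:14 − 3:00 = 22:14 on Aug 24.
+4 hours 55 minutes → arrive 03:09 UTC on Aug 25.
Flight 2 lands earlier by 3 hours 51 minutes.

the second, by 3 hours 51 minutes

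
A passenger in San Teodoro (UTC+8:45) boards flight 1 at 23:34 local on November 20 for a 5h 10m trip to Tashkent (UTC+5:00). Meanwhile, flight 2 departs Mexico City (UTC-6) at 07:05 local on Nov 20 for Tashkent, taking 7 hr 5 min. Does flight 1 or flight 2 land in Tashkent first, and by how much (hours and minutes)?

the first, by 11 minutes

Flight 1 in UTC: 23:34 − 8:45 = 14:49 on Nov 20.
+5 hours and 10 minutes → arrive 19:59 UTC on Nov 20.
Flight 2 in UTC: 07:05 + 6:00 = 13:05 on Nov 20.
+7 hours and 5 minutes → arrive 20:10 UTC on Nov 20.
Flight 1 lands earlier by 11 minutes.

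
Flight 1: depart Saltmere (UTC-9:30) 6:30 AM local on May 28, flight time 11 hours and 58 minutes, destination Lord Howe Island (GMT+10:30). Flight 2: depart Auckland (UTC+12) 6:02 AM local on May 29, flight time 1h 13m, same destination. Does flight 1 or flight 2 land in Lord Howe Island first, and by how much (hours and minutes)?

the second, by 8 hours 43 minutes

Flight 1 in UTC: 6:30 AM + 9:30 = 4:00 PM on May 28.
+11 hours and 58 minutes → arrive 3:58 AM UTC on May 29.
Flight 2 in UTC: 6:02 AM − 12:00 = 6:02 PM on May 28.
+1 hour and 13 minutes → arrive 7:15 PM UTC on May 28.
Flight 2 lands earlier by 8 hours 43 minutes.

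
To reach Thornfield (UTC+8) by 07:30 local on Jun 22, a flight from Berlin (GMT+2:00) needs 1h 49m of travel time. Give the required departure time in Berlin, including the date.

Target arrival in UTC: 07:30 − 8:00 = 23:30 on Jun 21.
Subtract 1 hour and 49 minutes → departure 21:41 UTC on Jun 21.
Berlin is UTC+2:00: 21:41 + 2:00 = 23:41 on Jun 21.

23:41 on June 21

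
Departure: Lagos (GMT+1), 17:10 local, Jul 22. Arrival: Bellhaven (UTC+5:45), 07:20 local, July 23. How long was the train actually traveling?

9 hours 25 minutes

Departure in UTC: 17:10 − 1:00 = 16:10 on Jul 22.
Arrival in UTC: 07:20 − 5:45 = 01:35 on Jul 23.
Elapsed = 01:35 − 16:10 (+1 day) = 9 hours 25 minutes.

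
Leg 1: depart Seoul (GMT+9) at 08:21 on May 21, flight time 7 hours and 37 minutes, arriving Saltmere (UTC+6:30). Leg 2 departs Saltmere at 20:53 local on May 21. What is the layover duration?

7 hours 25 minutes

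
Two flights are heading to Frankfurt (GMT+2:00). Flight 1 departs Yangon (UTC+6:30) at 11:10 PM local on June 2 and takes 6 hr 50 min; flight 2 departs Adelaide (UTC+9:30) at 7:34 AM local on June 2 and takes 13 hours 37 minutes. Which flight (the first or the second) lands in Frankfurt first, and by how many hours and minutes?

the second, by 11 hours 49 minutes

Flight 1 in UTC: 11:10 PM − 6:30 = 4:40 PM on Jun 2.
+6 hours 50 minutes → arrive 11:30 PM UTC on Jun 2.
Flight 2 in UTC: 7:34 AM − 9:30 = 10:04 PM on Jun 1.
+13 hours and 37 minutes → arrive 11:41 AM UTC on Jun 2.
Flight 2 lands earlier by 11 hours 49 minutes.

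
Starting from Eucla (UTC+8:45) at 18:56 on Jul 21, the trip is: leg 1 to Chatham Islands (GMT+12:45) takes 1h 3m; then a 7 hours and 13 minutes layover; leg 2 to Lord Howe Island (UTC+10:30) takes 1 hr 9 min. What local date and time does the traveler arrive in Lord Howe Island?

Convert departure to UTC: 18:56 − 8:45 = 10:11 UTC on Jul 21.
Add 1 hour and 3 minutes leg 1 → 11:14 UTC.
Add 7 hours 13 minutes layover in Chatham Islands → 18:27 UTC.
Add 1 hour 9 minutes leg 2 → 19:36 UTC.
Lord Howe Island is UTC+10:30, so local arrival = 19:36 + 10:30 = 06:06 on Jul 22.

06:06 on Jul 22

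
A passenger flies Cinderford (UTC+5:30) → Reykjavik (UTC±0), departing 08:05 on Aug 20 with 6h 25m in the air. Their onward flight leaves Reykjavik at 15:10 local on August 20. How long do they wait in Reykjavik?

6 hours 10 minutes

Convert departure to UTC: 08:05 − 5:30 = 02:35 UTC on Aug 20.
Add 6 hours 25 minutes flight time → 09:00 UTC.
Reykjavik is UTC+0, so local arrival is the same: 09:00 on Aug 20.
Layover = 15:10 − 09:00 = 6 hours 10 minutes.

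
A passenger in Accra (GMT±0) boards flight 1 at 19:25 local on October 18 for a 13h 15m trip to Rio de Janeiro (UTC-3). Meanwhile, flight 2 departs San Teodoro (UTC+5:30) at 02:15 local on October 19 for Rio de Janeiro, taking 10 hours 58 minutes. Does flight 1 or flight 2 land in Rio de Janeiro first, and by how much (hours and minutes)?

the second, by 57 minutes

Flight 1 departs at 19:25 UTC (Oct 18).
+13 hours 15 minutes → arrive 08:40 UTC on Oct 19.
Flight 2 in UTC: 02:15 − 5:30 = 20:45 on Oct 18.
+10 hours and 58 minutes → arrive 07:43 UTC on Oct 19.
Flight 2 lands earlier by 57 minutes.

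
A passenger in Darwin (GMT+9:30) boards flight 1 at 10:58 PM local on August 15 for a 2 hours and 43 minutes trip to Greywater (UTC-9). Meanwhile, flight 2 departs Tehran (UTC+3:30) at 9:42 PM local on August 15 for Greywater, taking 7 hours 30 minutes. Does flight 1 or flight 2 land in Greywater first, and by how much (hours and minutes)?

the first, by 9 hours 31 minutes

Flight 1 in UTC: 10:58 PM − 9:30 = 1:28 PM on Aug 15.
+2 hours and 43 minutes → arrive 4:11 PM UTC on Aug 15.
Flight 2 in UTC: 9:42 PM − 3:30 = 6:12 PM on Aug 15.
+7 hours 30 minutes → arrive 1:42 AM UTC on Aug 16.
Flight 1 lands earlier by 9 hours 31 minutes.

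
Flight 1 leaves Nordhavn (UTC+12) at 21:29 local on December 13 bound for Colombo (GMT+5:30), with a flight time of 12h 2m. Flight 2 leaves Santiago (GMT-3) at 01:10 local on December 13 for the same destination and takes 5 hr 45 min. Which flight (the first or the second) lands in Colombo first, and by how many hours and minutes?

the second, by 11 hours 36 minutes

Flight 1 in UTC: 21:29 − 12:00 = 09:29 on Dec 13.
+12 hours 2 minutes → arrive 21:31 UTC on Dec 13.
Flight 2 in UTC: 01:10 + 3:00 = 04:10 on Dec 13.
+5 hours 45 minutes → arrive 09:55 UTC on Dec 13.
Flight 2 lands earlier by 11 hours 36 minutes.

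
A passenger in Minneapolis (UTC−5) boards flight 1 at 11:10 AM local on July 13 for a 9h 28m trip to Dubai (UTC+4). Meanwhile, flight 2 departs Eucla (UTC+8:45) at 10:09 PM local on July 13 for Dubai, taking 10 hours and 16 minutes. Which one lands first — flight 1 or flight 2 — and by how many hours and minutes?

Flight 1 in UTC: 11:10 AM + 5:00 = 4:10 PM on Jul 13.
+9 hours 28 minutes → arrive 1:38 AM UTC on Jul 14.
Flight 2 in UTC: 10:09 PM − 8:45 = 1:24 PM on Jul 13.
+10 hours 16 minutes → arrive 11:40 PM UTC on Jul 13.
Flight 2 lands earlier by 1 hour 58 minutes.

the second, by 1 hour 58 minutes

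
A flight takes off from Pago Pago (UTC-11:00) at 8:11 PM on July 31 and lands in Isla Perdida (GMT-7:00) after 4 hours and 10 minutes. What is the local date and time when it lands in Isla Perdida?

4:21 AM on August 1

Convert departure to UTC: 8:11 PM + 11:00 = 7:11 AM UTC on Aug 1.
Add 4 hours 10 minutes travel time → 11:21 AM UTC.
Isla Perdida is UTC−7:00, so local arrival = 11:21 AM − 7:00 = 4:21 AM on Aug 1.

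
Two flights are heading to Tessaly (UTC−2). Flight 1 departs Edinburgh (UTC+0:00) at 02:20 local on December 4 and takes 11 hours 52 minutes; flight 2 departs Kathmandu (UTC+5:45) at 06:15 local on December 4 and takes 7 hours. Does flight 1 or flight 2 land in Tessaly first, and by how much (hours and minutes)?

Flight 1 departs at 02:20 UTC (Dec 4).
+11 hours 52 minutes → arrive 14:12 UTC on Dec 4.
Flight 2 in UTC: 06:15 − 5:45 = 00:30 on Dec 4.
+7 hours → arrive 07:30 UTC on Dec 4.
Flight 2 lands earlier by 6 hours 42 minutes.

the second, by 6 hours 42 minutes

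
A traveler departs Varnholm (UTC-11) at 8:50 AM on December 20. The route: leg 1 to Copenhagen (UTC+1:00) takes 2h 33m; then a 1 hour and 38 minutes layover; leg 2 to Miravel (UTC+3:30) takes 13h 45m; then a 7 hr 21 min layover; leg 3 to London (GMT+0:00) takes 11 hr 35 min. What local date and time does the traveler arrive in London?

Convert departure to UTC: 8:50 AM + 11:00 = 7:50 PM UTC on Dec 20.
Add 2 hours and 33 minutes leg 1 → 10:23 PM UTC.
Add 1 hour and 38 minutes layover in Copenhagen → 12:01 AM UTC (Dec 21).
Add 13 hours 45 minutes leg 2 → 1:46 PM UTC.
Add 7 hours and 21 minutes layover in Miravel → 9:07 PM UTC.
Add 11 hours 35 minutes leg 3 → 8:42 AM UTC (Dec 22).
London is UTC+0, so local arrival is the same: 8:42 AM on Dec 22.

8:42 AM on Dec 22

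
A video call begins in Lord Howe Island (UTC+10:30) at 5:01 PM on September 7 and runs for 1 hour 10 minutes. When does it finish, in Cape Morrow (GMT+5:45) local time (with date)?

Convert start to UTC: 5:01 PM − 10:30 = 6:31 AM UTC on Sep 7.
Add 1 hour and 10 minutes duration → 7:41 AM UTC.
Cape Morrow is UTC+5:45, so local end time = 7:41 AM + 5:45 = 1:26 PM on Sep 7.

1:26 PM on September 7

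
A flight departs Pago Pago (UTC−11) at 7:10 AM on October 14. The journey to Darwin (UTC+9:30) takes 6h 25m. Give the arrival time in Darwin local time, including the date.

10:05 AM on Oct 15

Convert departure to UTC: 7:10 AM + 11:00 = 6:10 PM UTC on Oct 14.
Add 6 hours and 25 minutes travel time → 12:35 AM UTC (Oct 15).
Darwin is UTC+9:30, so local arrival = 12:35 AM + 9:30 = 10:05 AM on Oct 15.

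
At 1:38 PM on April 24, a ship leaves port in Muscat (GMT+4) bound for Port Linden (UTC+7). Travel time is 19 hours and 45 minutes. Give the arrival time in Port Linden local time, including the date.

12:23 PM on April 25

Convert departure to UTC: 1:38 PM − 4:00 = 9:38 AM UTC on Apr 24.
Add 19 hours and 45 minutes travel time → 5:23 AM UTC (Apr 25).
Port Linden is UTC+7:00, so local arrival = 5:23 AM + 7:00 = 12:23 PM on Apr 25.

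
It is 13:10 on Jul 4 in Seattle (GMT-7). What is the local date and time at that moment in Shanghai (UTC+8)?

04:10 on Jul 5

Shanghai is 15:00 ahead of Seattle.
Shift by the zone difference: 13:10 + 15:00 = 04:10 on Jul 5 in Shanghai.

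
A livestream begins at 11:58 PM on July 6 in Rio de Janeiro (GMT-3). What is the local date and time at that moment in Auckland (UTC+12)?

2:58 PM on July 7

Auckland is 15:00 ahead of Rio de Janeiro.
Shift by the zone difference: 11:58 PM + 15:00 = 2:58 PM on Jul 7 in Auckland.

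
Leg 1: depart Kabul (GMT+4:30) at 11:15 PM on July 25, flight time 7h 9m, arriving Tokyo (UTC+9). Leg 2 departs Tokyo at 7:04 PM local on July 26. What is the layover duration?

Convert departure to UTC: 11:15 PM − 4:30 = 6:45 PM UTC on Jul 25.
Add 7 hours 9 minutes flight time → 1:54 AM UTC (Jul 26).
Tokyo is UTC+9:00, so local arrival = 1:54 AM + 9:00 = 10:54 AM on Jul 26.
Layover = 7:04 PM − 10:54 AM = 8 hours 10 minutes.

8 hours 10 minutes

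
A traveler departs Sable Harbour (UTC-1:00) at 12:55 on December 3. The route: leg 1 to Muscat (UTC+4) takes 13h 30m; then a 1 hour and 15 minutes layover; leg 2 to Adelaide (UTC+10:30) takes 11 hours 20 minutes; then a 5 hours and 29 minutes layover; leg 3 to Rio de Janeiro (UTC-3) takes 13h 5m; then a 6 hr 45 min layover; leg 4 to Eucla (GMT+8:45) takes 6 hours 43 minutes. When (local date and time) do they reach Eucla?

08:47 on Dec 6

Convert departure to UTC: 12:55 + 1:00 = 13:55 UTC on Dec 3.
Add 13 hours and 30 minutes leg 1 → 03:25 UTC (Dec 4).
Add 1 hour 15 minutes layover in Muscat → 04:40 UTC.
Add 11 hours and 20 minutes leg 2 → 16:00 UTC.
Add 5 hours 29 minutes layover in Adelaide → 21:29 UTC.
Add 13 hours and 5 minutes leg 3 → 10:34 UTC (Dec 5).
Add 6 hours 45 minutes layover in Rio de Janeiro → 17:19 UTC.
Add 6 hours 43 minutes leg 4 → 00:02 UTC (Dec 6).
Eucla is UTC+8:45, so local arrival = 00:02 + 8:45 = 08:47 on Dec 6.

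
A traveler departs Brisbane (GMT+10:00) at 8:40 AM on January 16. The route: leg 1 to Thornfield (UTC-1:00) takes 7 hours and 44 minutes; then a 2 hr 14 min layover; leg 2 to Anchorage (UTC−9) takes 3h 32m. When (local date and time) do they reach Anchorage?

Convert departure to UTC: 8:40 AM − 10:00 = 10:40 PM UTC on Jan 15.
Add 7 hours and 44 minutes leg 1 → 6:24 AM UTC (Jan 16).
Add 2 hours 14 minutes layover in Thornfield → 8:38 AM UTC.
Add 3 hours and 32 minutes leg 2 → 12:10 PM UTC.
Anchorage is UTC−9:00, so local arrival = 12:10 PM − 9:00 = 3:10 AM on Jan 16.

3:10 AM on January 16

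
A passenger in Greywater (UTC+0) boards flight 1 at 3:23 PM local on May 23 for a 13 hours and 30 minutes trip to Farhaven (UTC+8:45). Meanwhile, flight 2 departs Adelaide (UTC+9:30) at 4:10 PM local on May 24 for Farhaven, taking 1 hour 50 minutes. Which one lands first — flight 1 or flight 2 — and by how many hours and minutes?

the first, by 3 hours 37 minutes

Flight 1 departs at 3:23 PM UTC (May 23).
+13 hours and 30 minutes → arrive 4:53 AM UTC on May 24.
Flight 2 in UTC: 4:10 PM − 9:30 = 6:40 AM on May 24.
+1 hour 50 minutes → arrive 8:30 AM UTC on May 24.
Flight 1 lands earlier by 3 hours 37 minutes.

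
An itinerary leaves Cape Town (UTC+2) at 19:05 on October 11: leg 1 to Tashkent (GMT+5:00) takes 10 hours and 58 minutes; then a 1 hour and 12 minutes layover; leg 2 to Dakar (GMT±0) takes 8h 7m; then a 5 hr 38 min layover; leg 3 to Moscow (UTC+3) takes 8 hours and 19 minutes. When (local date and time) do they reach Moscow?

06:19 on October 13

Convert departure to UTC: 19:05 − 2:00 = 17:05 UTC on Oct 11.
Add 10 hours 58 minutes leg 1 → 04:03 UTC (Oct 12).
Add 1 hour and 12 minutes layover in Tashkent → 05:15 UTC.
Add 8 hours 7 minutes leg 2 → 13:22 UTC.
Add 5 hours 38 minutes layover in Dakar → 19:00 UTC.
Add 8 hours and 19 minutes leg 3 → 03:19 UTC (Oct 13).
Moscow is UTC+3:00, so local arrival = 03:19 + 3:00 = 06:19 on Oct 13.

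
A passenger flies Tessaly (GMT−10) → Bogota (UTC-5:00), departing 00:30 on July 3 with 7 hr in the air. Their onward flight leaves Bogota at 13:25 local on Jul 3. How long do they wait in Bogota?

55 minutes

Convert departure to UTC: 00:30 + 10:00 = 10:30 UTC on Jul 3.
Add 7 hours flight time → 17:30 UTC.
Bogota is UTC−5:00, so local arrival = 17:30 − 5:00 = 12:30 on Jul 3.
Layover = 13:25 − 12:30 = 55 minutes.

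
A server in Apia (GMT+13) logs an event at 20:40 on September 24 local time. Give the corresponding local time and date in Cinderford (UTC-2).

05:40 on September 24

Cinderford is 15:00 behind Apia.
Shift by the zone difference: 20:40 − 15:00 = 05:40 on Sep 24 in Cinderford.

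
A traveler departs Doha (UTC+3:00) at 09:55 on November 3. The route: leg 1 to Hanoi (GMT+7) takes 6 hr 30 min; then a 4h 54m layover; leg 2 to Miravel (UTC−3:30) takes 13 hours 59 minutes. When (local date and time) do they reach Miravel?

04:48 on November 4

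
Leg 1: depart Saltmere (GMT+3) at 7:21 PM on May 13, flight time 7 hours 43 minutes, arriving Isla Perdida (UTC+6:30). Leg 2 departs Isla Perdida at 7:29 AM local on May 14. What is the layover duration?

55 minutes

Convert departure to UTC: 7:21 PM − 3:00 = 4:21 PM UTC on May 13.
Add 7 hours 43 minutes flight time → 12:04 AM UTC (May 14).
Isla Perdida is UTC+6:30, so local arrival = 12:04 AM + 6:30 = 6:34 AM on May 14.
Layover = 7:29 AM − 6:34 AM = 55 minutes.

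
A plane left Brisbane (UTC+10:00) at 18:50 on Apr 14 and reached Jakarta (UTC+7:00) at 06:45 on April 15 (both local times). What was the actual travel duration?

14 hours 55 minutes

Departure in UTC: 18:50 − 10:00 = 08:50 on Apr 14.
Arrival in UTC: 06:45 − 7:00 = 23:45 on Apr 14.
Elapsed = 23:45 − 08:50 = 14 hours 55 minutes.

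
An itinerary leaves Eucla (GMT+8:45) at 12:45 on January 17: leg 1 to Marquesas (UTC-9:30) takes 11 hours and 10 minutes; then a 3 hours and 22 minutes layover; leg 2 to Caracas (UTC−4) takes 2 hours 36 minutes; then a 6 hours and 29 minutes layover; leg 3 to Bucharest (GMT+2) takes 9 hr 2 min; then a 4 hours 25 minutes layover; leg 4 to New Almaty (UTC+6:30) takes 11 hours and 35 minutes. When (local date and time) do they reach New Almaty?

Convert departure to UTC: 12:45 − 8:45 = 04:00 UTC on Jan 17.
Add 11 hours 10 minutes leg 1 → 15:10 UTC.
Add 3 hours and 22 minutes layover in Marquesas → 18:32 UTC.
Add 2 hours 36 minutes leg 2 → 21:08 UTC.
Add 6 hours 29 minutes layover in Caracas → 03:37 UTC (Jan 18).
Add 9 hours and 2 minutes leg 3 → 12:39 UTC.
Add 4 hours and 25 minutes layover in Bucharest → 17:04 UTC.
Add 11 hours and 35 minutes leg 4 → 04:39 UTC (Jan 19).
New Almaty is UTC+6:30, so local arrival = 04:39 + 6:30 = 11:09 on Jan 19.

11:09 on January 19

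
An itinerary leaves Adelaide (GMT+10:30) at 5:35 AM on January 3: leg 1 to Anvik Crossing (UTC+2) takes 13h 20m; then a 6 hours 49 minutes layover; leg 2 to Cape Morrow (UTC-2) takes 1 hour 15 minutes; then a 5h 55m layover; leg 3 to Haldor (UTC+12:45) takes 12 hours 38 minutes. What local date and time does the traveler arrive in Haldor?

Convert departure to UTC: 5:35 AM − 10:30 = 7:05 PM UTC on Jan 2.
Add 13 hours 20 minutes leg 1 → 8:25 AM UTC (Jan 3).
Add 6 hours and 49 minutes layover in Anvik Crossing → 3:14 PM UTC.
Add 1 hour 15 minutes leg 2 → 4:29 PM UTC.
Add 5 hours 55 minutes layover in Cape Morrow → 10:24 PM UTC.
Add 12 hours and 38 minutes leg 3 → 11:02 AM UTC (Jan 4).
Haldor is UTC+12:45, so local arrival = 11:02 AM + 12:45 = 11:47 PM on Jan 4.

11:47 PM on Jan 4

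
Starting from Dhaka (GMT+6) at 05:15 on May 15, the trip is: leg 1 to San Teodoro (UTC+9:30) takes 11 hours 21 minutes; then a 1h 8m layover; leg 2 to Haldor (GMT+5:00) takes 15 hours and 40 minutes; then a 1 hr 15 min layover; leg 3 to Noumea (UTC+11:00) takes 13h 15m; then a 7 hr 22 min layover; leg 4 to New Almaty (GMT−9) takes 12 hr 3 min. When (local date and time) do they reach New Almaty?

04:19 on May 17

Convert departure to UTC: 05:15 − 6:00 = 23:15 UTC on May 14.
Add 11 hours and 21 minutes leg 1 → 10:36 UTC (May 15).
Add 1 hour 8 minutes layover in San Teodoro → 11:44 UTC.
Add 15 hours and 40 minutes leg 2 → 03:24 UTC (May 16).
Add 1 hour and 15 minutes layover in Haldor → 04:39 UTC.
Add 13 hours and 15 minutes leg 3 → 17:54 UTC.
Add 7 hours 22 minutes layover in Noumea → 01:16 UTC (May 17).
Add 12 hours 3 minutes leg 4 → 13:19 UTC.
New Almaty is UTC−9:00, so local arrival = 13:19 − 9:00 = 04:19 on May 17.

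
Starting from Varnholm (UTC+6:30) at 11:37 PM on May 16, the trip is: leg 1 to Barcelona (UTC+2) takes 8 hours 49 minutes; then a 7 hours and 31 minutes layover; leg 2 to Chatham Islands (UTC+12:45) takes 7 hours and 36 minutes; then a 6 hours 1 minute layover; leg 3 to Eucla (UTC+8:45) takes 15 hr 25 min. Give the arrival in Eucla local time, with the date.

11:14 PM on May 18

Convert departure to UTC: 11:37 PM − 6:30 = 5:07 PM UTC on May 16.
Add 8 hours and 49 minutes leg 1 → 1:56 AM UTC (May 17).
Add 7 hours and 31 minutes layover in Barcelona → 9:27 AM UTC.
Add 7 hours 36 minutes leg 2 → 5:03 PM UTC.
Add 6 hours 1 minute layover in Chatham Islands → 11:04 PM UTC.
Add 15 hours and 25 minutes leg 3 → 2:29 PM UTC (May 18).
Eucla is UTC+8:45, so local arrival = 2:29 PM + 8:45 = 11:14 PM on May 18.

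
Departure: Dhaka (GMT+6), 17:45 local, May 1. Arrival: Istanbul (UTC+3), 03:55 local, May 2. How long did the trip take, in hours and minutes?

Istanbul is 3:00 behind Dhaka.
Clock-face elapsed time (ignoring zones) is 10 hours 10 minutes.
Actual elapsed = 10 hours 10 minutes + 3:00 = 13 hours 10 minutes.

13 hours 10 minutes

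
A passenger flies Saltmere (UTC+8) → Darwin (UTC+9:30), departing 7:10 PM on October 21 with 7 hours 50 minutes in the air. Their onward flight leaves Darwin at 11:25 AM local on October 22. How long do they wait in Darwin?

Convert departure to UTC: 7:10 PM − 8:00 = 11:10 AM UTC on Oct 21.
Add 7 hours 50 minutes flight time → 7:00 PM UTC.
Darwin is UTC+9:30, so local arrival = 7:00 PM + 9:30 = 4:30 AM on Oct 22.
Layover = 11:25 AM − 4:30 AM = 6 hours 55 minutes.

6 hours 55 minutes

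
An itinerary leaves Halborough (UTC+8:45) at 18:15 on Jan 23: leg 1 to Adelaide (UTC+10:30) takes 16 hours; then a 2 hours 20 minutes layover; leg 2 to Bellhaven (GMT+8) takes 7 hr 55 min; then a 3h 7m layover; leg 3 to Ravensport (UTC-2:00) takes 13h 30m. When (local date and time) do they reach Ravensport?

02:22 on Jan 25

Convert departure to UTC: 18:15 − 8:45 = 09:30 UTC on Jan 23.
Add 16 hours leg 1 → 01:30 UTC (Jan 24).
Add 2 hours and 20 minutes layover in Adelaide → 03:50 UTC.
Add 7 hours 55 minutes leg 2 → 11:45 UTC.
Add 3 hours and 7 minutes layover in Bellhaven → 14:52 UTC.
Add 13 hours and 30 minutes leg 3 → 04:22 UTC (Jan 25).
Ravensport is UTC−2:00, so local arrival = 04:22 − 2:00 = 02:22 on Jan 25.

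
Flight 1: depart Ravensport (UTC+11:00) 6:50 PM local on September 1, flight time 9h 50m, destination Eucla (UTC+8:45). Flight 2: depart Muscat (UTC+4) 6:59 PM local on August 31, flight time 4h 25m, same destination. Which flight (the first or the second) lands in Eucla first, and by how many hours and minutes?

Flight 1 in UTC: 6:50 PM − 11:00 = 7:50 AM on Sep 1.
+9 hours and 50 minutes → arrive 5:40 PM UTC on Sep 1.
Flight 2 in UTC: 6:59 PM − 4:00 = 2:59 PM on Aug 31.
+4 hours 25 minutes → arrive 7:24 PM UTC on Aug 31.
Flight 2 lands earlier by 22 hours 16 minutes.

the second, by 22 hours 16 minutes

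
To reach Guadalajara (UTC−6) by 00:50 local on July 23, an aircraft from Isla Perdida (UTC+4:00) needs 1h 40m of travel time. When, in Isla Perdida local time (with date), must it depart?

09:10 on Jul 23

Target arrival in UTC: 00:50 + 6:00 = 06:50 on Jul 23.
Subtract 1 hour and 40 minutes → departure 05:10 UTC on Jul 23.
Isla Perdida is UTC+4:00: 05:10 + 4:00 = 09:10 on Jul 23.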